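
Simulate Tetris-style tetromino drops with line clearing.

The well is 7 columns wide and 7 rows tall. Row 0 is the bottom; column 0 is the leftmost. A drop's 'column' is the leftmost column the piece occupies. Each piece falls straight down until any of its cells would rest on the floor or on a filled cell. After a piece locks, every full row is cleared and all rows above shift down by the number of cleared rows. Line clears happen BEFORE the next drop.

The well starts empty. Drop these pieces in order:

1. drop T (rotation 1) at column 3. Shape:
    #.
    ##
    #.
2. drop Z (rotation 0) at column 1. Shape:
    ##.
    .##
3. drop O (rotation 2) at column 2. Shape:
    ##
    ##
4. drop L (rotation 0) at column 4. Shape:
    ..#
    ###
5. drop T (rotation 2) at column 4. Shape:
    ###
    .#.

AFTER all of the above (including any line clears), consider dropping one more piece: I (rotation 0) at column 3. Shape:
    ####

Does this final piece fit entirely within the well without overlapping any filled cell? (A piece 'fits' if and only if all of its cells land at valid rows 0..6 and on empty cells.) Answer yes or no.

Drop 1: T rot1 at col 3 lands with bottom-row=0; cleared 0 line(s) (total 0); column heights now [0 0 0 3 2 0 0], max=3
Drop 2: Z rot0 at col 1 lands with bottom-row=3; cleared 0 line(s) (total 0); column heights now [0 5 5 4 2 0 0], max=5
Drop 3: O rot2 at col 2 lands with bottom-row=5; cleared 0 line(s) (total 0); column heights now [0 5 7 7 2 0 0], max=7
Drop 4: L rot0 at col 4 lands with bottom-row=2; cleared 0 line(s) (total 0); column heights now [0 5 7 7 3 3 4], max=7
Drop 5: T rot2 at col 4 lands with bottom-row=3; cleared 0 line(s) (total 0); column heights now [0 5 7 7 5 5 5], max=7
Test piece I rot0 at col 3 (width 4): heights before test = [0 5 7 7 5 5 5]; fits = False

Answer: no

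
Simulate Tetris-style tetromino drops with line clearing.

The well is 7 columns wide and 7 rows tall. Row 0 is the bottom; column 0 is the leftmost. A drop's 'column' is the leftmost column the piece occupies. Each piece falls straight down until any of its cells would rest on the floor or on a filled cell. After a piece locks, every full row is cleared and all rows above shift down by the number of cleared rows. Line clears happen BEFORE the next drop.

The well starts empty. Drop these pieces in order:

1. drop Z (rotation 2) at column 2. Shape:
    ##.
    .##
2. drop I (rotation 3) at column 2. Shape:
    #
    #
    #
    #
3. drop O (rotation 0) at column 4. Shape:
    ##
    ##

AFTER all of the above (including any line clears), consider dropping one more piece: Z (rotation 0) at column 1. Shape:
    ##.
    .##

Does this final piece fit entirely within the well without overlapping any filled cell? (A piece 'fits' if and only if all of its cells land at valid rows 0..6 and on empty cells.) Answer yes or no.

Answer: no

Derivation:
Drop 1: Z rot2 at col 2 lands with bottom-row=0; cleared 0 line(s) (total 0); column heights now [0 0 2 2 1 0 0], max=2
Drop 2: I rot3 at col 2 lands with bottom-row=2; cleared 0 line(s) (total 0); column heights now [0 0 6 2 1 0 0], max=6
Drop 3: O rot0 at col 4 lands with bottom-row=1; cleared 0 line(s) (total 0); column heights now [0 0 6 2 3 3 0], max=6
Test piece Z rot0 at col 1 (width 3): heights before test = [0 0 6 2 3 3 0]; fits = False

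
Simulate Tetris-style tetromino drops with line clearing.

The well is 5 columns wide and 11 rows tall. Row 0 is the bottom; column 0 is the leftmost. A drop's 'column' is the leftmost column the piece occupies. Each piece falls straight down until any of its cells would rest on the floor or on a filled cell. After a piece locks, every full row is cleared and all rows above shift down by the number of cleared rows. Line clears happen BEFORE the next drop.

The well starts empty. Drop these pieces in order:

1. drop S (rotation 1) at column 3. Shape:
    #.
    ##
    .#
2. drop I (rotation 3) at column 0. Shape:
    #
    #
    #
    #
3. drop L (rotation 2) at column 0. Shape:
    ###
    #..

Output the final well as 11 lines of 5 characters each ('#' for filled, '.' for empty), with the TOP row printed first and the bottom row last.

Drop 1: S rot1 at col 3 lands with bottom-row=0; cleared 0 line(s) (total 0); column heights now [0 0 0 3 2], max=3
Drop 2: I rot3 at col 0 lands with bottom-row=0; cleared 0 line(s) (total 0); column heights now [4 0 0 3 2], max=4
Drop 3: L rot2 at col 0 lands with bottom-row=4; cleared 0 line(s) (total 0); column heights now [6 6 6 3 2], max=6

Answer: .....
.....
.....
.....
.....
###..
#....
#....
#..#.
#..##
#...#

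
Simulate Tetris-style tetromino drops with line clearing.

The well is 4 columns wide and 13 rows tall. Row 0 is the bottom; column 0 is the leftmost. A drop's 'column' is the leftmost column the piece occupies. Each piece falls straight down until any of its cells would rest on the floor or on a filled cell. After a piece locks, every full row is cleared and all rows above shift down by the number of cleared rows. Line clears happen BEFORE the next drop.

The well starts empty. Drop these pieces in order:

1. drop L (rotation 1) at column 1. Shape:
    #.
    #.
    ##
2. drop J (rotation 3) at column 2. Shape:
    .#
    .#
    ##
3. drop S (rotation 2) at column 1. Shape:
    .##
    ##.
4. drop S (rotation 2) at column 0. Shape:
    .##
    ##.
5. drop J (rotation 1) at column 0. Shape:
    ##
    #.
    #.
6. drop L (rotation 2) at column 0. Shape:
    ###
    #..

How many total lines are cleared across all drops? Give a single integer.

Drop 1: L rot1 at col 1 lands with bottom-row=0; cleared 0 line(s) (total 0); column heights now [0 3 1 0], max=3
Drop 2: J rot3 at col 2 lands with bottom-row=1; cleared 0 line(s) (total 0); column heights now [0 3 2 4], max=4
Drop 3: S rot2 at col 1 lands with bottom-row=3; cleared 0 line(s) (total 0); column heights now [0 4 5 5], max=5
Drop 4: S rot2 at col 0 lands with bottom-row=4; cleared 1 line(s) (total 1); column heights now [0 5 5 4], max=5
Drop 5: J rot1 at col 0 lands with bottom-row=3; cleared 1 line(s) (total 2); column heights now [5 5 4 3], max=5
Drop 6: L rot2 at col 0 lands with bottom-row=5; cleared 0 line(s) (total 2); column heights now [7 7 7 3], max=7

Answer: 2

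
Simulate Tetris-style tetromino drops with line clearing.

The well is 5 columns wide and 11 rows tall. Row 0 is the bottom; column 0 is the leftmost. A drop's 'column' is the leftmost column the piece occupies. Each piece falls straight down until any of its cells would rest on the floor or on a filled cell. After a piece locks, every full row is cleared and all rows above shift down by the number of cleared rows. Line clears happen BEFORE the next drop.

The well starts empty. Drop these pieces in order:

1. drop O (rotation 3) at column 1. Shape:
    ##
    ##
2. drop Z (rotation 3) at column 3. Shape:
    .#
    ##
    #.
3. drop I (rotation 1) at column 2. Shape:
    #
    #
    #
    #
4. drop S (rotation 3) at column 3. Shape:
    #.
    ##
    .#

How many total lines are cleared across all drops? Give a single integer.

Drop 1: O rot3 at col 1 lands with bottom-row=0; cleared 0 line(s) (total 0); column heights now [0 2 2 0 0], max=2
Drop 2: Z rot3 at col 3 lands with bottom-row=0; cleared 0 line(s) (total 0); column heights now [0 2 2 2 3], max=3
Drop 3: I rot1 at col 2 lands with bottom-row=2; cleared 0 line(s) (total 0); column heights now [0 2 6 2 3], max=6
Drop 4: S rot3 at col 3 lands with bottom-row=3; cleared 0 line(s) (total 0); column heights now [0 2 6 6 5], max=6

Answer: 0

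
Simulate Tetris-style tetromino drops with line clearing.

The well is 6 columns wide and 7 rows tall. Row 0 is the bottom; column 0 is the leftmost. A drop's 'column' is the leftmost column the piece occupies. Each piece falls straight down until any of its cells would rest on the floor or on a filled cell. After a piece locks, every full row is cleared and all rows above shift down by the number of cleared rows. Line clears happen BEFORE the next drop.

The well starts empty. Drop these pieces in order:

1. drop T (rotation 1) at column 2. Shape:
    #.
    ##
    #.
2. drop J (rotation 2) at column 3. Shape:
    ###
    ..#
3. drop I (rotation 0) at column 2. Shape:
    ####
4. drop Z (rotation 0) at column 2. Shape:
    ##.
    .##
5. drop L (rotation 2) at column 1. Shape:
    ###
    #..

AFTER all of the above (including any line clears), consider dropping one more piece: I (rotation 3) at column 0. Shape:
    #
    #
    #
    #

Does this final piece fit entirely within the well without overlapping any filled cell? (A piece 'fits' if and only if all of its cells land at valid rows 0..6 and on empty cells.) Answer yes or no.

Answer: yes

Derivation:
Drop 1: T rot1 at col 2 lands with bottom-row=0; cleared 0 line(s) (total 0); column heights now [0 0 3 2 0 0], max=3
Drop 2: J rot2 at col 3 lands with bottom-row=1; cleared 0 line(s) (total 0); column heights now [0 0 3 3 3 3], max=3
Drop 3: I rot0 at col 2 lands with bottom-row=3; cleared 0 line(s) (total 0); column heights now [0 0 4 4 4 4], max=4
Drop 4: Z rot0 at col 2 lands with bottom-row=4; cleared 0 line(s) (total 0); column heights now [0 0 6 6 5 4], max=6
Drop 5: L rot2 at col 1 lands with bottom-row=5; cleared 0 line(s) (total 0); column heights now [0 7 7 7 5 4], max=7
Test piece I rot3 at col 0 (width 1): heights before test = [0 7 7 7 5 4]; fits = True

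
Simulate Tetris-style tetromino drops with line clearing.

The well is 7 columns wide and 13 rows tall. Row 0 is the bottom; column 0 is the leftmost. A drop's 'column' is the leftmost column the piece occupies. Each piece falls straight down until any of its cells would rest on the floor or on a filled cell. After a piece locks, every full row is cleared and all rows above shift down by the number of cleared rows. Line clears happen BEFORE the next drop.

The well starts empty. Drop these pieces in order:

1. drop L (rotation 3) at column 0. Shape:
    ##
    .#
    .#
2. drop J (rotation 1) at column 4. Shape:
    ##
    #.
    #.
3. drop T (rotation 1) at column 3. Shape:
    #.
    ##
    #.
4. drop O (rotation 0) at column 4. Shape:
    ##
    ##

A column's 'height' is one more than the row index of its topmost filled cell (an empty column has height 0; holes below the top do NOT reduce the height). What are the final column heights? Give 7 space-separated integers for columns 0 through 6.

Answer: 3 3 0 5 6 6 0

Derivation:
Drop 1: L rot3 at col 0 lands with bottom-row=0; cleared 0 line(s) (total 0); column heights now [3 3 0 0 0 0 0], max=3
Drop 2: J rot1 at col 4 lands with bottom-row=0; cleared 0 line(s) (total 0); column heights now [3 3 0 0 3 3 0], max=3
Drop 3: T rot1 at col 3 lands with bottom-row=2; cleared 0 line(s) (total 0); column heights now [3 3 0 5 4 3 0], max=5
Drop 4: O rot0 at col 4 lands with bottom-row=4; cleared 0 line(s) (total 0); column heights now [3 3 0 5 6 6 0], max=6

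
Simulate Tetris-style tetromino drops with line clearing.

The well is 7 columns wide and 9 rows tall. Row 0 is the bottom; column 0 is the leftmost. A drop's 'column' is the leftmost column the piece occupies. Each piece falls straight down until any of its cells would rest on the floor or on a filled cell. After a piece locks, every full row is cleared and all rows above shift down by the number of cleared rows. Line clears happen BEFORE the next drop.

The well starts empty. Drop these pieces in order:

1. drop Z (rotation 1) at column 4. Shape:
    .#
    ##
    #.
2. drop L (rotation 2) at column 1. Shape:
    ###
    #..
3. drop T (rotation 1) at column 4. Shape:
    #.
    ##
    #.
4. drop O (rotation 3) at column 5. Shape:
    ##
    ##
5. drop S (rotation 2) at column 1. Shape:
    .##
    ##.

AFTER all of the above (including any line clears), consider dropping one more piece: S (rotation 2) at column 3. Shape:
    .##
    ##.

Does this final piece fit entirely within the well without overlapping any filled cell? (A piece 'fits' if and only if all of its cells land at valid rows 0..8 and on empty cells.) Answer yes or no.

Answer: yes

Derivation:
Drop 1: Z rot1 at col 4 lands with bottom-row=0; cleared 0 line(s) (total 0); column heights now [0 0 0 0 2 3 0], max=3
Drop 2: L rot2 at col 1 lands with bottom-row=0; cleared 0 line(s) (total 0); column heights now [0 2 2 2 2 3 0], max=3
Drop 3: T rot1 at col 4 lands with bottom-row=2; cleared 0 line(s) (total 0); column heights now [0 2 2 2 5 4 0], max=5
Drop 4: O rot3 at col 5 lands with bottom-row=4; cleared 0 line(s) (total 0); column heights now [0 2 2 2 5 6 6], max=6
Drop 5: S rot2 at col 1 lands with bottom-row=2; cleared 0 line(s) (total 0); column heights now [0 3 4 4 5 6 6], max=6
Test piece S rot2 at col 3 (width 3): heights before test = [0 3 4 4 5 6 6]; fits = True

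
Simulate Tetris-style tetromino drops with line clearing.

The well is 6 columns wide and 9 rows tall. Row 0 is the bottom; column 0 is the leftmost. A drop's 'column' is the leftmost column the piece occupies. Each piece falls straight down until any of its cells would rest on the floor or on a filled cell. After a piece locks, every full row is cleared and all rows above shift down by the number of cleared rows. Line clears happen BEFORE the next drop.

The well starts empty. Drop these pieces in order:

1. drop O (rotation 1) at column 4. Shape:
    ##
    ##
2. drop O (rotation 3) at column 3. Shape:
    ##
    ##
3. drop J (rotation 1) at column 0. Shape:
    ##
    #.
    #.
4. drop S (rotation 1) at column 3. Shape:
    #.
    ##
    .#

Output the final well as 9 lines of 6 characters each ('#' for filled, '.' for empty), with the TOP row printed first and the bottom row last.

Answer: ......
......
...#..
...##.
....#.
...##.
##.##.
#...##
#...##

Derivation:
Drop 1: O rot1 at col 4 lands with bottom-row=0; cleared 0 line(s) (total 0); column heights now [0 0 0 0 2 2], max=2
Drop 2: O rot3 at col 3 lands with bottom-row=2; cleared 0 line(s) (total 0); column heights now [0 0 0 4 4 2], max=4
Drop 3: J rot1 at col 0 lands with bottom-row=0; cleared 0 line(s) (total 0); column heights now [3 3 0 4 4 2], max=4
Drop 4: S rot1 at col 3 lands with bottom-row=4; cleared 0 line(s) (total 0); column heights now [3 3 0 7 6 2], max=7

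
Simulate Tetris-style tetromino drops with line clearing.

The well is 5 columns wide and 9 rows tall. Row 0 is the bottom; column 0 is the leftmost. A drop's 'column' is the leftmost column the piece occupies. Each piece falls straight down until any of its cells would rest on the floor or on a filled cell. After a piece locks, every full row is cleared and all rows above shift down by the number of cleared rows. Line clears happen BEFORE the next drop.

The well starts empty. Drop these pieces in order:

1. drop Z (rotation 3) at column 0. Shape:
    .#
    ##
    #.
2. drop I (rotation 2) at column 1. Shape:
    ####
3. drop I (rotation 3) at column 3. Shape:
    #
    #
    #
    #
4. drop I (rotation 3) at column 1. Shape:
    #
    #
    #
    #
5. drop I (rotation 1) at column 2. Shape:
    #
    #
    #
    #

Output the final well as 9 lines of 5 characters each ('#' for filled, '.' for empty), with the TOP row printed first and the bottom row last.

Drop 1: Z rot3 at col 0 lands with bottom-row=0; cleared 0 line(s) (total 0); column heights now [2 3 0 0 0], max=3
Drop 2: I rot2 at col 1 lands with bottom-row=3; cleared 0 line(s) (total 0); column heights now [2 4 4 4 4], max=4
Drop 3: I rot3 at col 3 lands with bottom-row=4; cleared 0 line(s) (total 0); column heights now [2 4 4 8 4], max=8
Drop 4: I rot3 at col 1 lands with bottom-row=4; cleared 0 line(s) (total 0); column heights now [2 8 4 8 4], max=8
Drop 5: I rot1 at col 2 lands with bottom-row=4; cleared 0 line(s) (total 0); column heights now [2 8 8 8 4], max=8

Answer: .....
.###.
.###.
.###.
.###.
.####
.#...
##...
#....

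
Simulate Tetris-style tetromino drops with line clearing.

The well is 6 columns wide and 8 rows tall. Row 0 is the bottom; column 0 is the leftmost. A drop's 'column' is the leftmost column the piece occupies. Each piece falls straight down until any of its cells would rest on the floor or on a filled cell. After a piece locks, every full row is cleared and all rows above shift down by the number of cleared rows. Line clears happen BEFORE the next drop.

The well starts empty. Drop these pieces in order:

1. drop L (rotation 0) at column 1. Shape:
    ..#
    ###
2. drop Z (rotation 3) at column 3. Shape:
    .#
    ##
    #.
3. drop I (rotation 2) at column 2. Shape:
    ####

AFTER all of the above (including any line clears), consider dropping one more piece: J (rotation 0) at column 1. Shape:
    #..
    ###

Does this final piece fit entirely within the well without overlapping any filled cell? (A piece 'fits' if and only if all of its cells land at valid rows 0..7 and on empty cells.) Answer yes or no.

Drop 1: L rot0 at col 1 lands with bottom-row=0; cleared 0 line(s) (total 0); column heights now [0 1 1 2 0 0], max=2
Drop 2: Z rot3 at col 3 lands with bottom-row=2; cleared 0 line(s) (total 0); column heights now [0 1 1 4 5 0], max=5
Drop 3: I rot2 at col 2 lands with bottom-row=5; cleared 0 line(s) (total 0); column heights now [0 1 6 6 6 6], max=6
Test piece J rot0 at col 1 (width 3): heights before test = [0 1 6 6 6 6]; fits = True

Answer: yes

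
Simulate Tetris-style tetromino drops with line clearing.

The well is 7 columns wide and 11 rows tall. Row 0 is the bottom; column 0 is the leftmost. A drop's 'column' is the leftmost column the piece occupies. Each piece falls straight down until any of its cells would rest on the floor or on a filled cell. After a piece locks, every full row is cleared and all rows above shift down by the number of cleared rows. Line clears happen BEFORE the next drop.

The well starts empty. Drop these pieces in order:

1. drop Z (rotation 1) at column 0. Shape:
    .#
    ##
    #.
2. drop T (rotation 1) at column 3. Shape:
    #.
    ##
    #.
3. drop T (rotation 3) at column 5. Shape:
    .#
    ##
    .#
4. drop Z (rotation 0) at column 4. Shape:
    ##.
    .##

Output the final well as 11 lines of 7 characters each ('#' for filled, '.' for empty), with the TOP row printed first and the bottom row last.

Drop 1: Z rot1 at col 0 lands with bottom-row=0; cleared 0 line(s) (total 0); column heights now [2 3 0 0 0 0 0], max=3
Drop 2: T rot1 at col 3 lands with bottom-row=0; cleared 0 line(s) (total 0); column heights now [2 3 0 3 2 0 0], max=3
Drop 3: T rot3 at col 5 lands with bottom-row=0; cleared 0 line(s) (total 0); column heights now [2 3 0 3 2 2 3], max=3
Drop 4: Z rot0 at col 4 lands with bottom-row=3; cleared 0 line(s) (total 0); column heights now [2 3 0 3 5 5 4], max=5

Answer: .......
.......
.......
.......
.......
.......
....##.
.....##
.#.#..#
##.####
#..#..#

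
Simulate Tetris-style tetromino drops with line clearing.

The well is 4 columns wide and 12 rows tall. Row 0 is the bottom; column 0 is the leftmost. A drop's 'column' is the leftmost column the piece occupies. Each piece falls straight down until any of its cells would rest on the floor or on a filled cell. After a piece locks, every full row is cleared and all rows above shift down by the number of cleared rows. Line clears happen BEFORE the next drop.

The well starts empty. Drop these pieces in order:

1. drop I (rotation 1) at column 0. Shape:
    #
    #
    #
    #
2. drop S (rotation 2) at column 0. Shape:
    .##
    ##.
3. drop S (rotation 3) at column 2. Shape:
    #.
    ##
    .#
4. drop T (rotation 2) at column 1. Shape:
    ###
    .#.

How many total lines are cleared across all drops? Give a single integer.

Drop 1: I rot1 at col 0 lands with bottom-row=0; cleared 0 line(s) (total 0); column heights now [4 0 0 0], max=4
Drop 2: S rot2 at col 0 lands with bottom-row=4; cleared 0 line(s) (total 0); column heights now [5 6 6 0], max=6
Drop 3: S rot3 at col 2 lands with bottom-row=5; cleared 0 line(s) (total 0); column heights now [5 6 8 7], max=8
Drop 4: T rot2 at col 1 lands with bottom-row=8; cleared 0 line(s) (total 0); column heights now [5 10 10 10], max=10

Answer: 0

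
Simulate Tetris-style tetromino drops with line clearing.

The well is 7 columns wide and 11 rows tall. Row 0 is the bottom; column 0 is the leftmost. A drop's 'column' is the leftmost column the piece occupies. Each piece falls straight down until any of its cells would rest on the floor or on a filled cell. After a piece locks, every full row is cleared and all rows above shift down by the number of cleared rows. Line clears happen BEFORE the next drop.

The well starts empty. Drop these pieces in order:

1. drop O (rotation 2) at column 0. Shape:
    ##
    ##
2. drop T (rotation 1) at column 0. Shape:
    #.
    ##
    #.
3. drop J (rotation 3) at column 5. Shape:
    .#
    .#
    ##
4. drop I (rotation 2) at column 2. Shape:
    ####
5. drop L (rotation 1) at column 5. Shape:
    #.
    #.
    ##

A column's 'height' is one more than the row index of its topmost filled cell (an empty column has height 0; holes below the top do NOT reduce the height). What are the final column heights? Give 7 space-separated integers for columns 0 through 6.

Answer: 4 3 0 0 0 5 3

Derivation:
Drop 1: O rot2 at col 0 lands with bottom-row=0; cleared 0 line(s) (total 0); column heights now [2 2 0 0 0 0 0], max=2
Drop 2: T rot1 at col 0 lands with bottom-row=2; cleared 0 line(s) (total 0); column heights now [5 4 0 0 0 0 0], max=5
Drop 3: J rot3 at col 5 lands with bottom-row=0; cleared 0 line(s) (total 0); column heights now [5 4 0 0 0 1 3], max=5
Drop 4: I rot2 at col 2 lands with bottom-row=1; cleared 1 line(s) (total 1); column heights now [4 3 0 0 0 1 2], max=4
Drop 5: L rot1 at col 5 lands with bottom-row=2; cleared 0 line(s) (total 1); column heights now [4 3 0 0 0 5 3], max=5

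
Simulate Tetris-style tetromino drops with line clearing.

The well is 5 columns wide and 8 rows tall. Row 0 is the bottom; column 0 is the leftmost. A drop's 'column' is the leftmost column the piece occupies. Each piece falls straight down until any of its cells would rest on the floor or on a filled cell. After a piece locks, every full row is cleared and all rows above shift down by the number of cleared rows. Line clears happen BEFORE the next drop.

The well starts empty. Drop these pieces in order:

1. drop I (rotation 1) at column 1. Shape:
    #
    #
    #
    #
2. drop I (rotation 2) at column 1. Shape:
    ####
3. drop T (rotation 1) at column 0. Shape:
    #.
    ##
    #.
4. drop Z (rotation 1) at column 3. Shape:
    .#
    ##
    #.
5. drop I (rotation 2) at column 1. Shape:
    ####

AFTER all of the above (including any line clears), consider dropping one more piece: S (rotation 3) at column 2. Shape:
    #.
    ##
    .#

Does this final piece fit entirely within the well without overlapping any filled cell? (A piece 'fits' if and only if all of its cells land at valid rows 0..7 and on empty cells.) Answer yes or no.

Answer: yes

Derivation:
Drop 1: I rot1 at col 1 lands with bottom-row=0; cleared 0 line(s) (total 0); column heights now [0 4 0 0 0], max=4
Drop 2: I rot2 at col 1 lands with bottom-row=4; cleared 0 line(s) (total 0); column heights now [0 5 5 5 5], max=5
Drop 3: T rot1 at col 0 lands with bottom-row=4; cleared 1 line(s) (total 1); column heights now [6 5 0 0 0], max=6
Drop 4: Z rot1 at col 3 lands with bottom-row=0; cleared 0 line(s) (total 1); column heights now [6 5 0 2 3], max=6
Drop 5: I rot2 at col 1 lands with bottom-row=5; cleared 1 line(s) (total 2); column heights now [5 5 0 2 3], max=5
Test piece S rot3 at col 2 (width 2): heights before test = [5 5 0 2 3]; fits = True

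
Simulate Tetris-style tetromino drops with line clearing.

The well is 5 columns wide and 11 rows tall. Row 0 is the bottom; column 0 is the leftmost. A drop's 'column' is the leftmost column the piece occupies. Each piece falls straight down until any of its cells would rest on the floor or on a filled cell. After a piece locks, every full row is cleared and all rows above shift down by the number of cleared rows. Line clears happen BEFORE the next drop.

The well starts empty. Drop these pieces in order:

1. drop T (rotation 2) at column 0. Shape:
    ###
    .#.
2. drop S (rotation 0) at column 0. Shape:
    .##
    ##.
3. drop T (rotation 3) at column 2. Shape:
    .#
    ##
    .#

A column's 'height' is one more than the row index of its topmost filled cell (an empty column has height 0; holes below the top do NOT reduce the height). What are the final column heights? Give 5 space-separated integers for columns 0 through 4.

Drop 1: T rot2 at col 0 lands with bottom-row=0; cleared 0 line(s) (total 0); column heights now [2 2 2 0 0], max=2
Drop 2: S rot0 at col 0 lands with bottom-row=2; cleared 0 line(s) (total 0); column heights now [3 4 4 0 0], max=4
Drop 3: T rot3 at col 2 lands with bottom-row=3; cleared 0 line(s) (total 0); column heights now [3 4 5 6 0], max=6

Answer: 3 4 5 6 0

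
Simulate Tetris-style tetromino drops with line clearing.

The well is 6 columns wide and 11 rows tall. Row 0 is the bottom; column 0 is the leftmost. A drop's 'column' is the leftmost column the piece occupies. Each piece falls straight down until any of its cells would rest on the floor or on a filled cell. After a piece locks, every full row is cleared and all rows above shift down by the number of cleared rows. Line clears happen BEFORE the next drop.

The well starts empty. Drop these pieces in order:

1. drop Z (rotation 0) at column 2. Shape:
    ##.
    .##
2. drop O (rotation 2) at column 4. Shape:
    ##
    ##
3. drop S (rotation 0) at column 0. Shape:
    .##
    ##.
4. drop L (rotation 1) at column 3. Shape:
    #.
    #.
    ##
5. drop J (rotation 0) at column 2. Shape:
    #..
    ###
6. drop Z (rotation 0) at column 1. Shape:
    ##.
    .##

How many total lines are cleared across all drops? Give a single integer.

Answer: 1

Derivation:
Drop 1: Z rot0 at col 2 lands with bottom-row=0; cleared 0 line(s) (total 0); column heights now [0 0 2 2 1 0], max=2
Drop 2: O rot2 at col 4 lands with bottom-row=1; cleared 0 line(s) (total 0); column heights now [0 0 2 2 3 3], max=3
Drop 3: S rot0 at col 0 lands with bottom-row=1; cleared 1 line(s) (total 1); column heights now [0 2 2 1 2 2], max=2
Drop 4: L rot1 at col 3 lands with bottom-row=2; cleared 0 line(s) (total 1); column heights now [0 2 2 5 3 2], max=5
Drop 5: J rot0 at col 2 lands with bottom-row=5; cleared 0 line(s) (total 1); column heights now [0 2 7 6 6 2], max=7
Drop 6: Z rot0 at col 1 lands with bottom-row=7; cleared 0 line(s) (total 1); column heights now [0 9 9 8 6 2], max=9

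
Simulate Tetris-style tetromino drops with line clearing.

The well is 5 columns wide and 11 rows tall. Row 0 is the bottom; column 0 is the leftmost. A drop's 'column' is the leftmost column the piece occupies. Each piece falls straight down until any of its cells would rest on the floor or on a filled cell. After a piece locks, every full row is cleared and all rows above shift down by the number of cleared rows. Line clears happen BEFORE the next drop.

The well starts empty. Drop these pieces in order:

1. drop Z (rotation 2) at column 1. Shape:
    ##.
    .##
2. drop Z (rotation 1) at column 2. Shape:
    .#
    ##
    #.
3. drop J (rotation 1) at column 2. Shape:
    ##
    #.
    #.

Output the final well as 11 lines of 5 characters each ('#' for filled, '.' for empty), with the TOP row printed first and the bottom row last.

Drop 1: Z rot2 at col 1 lands with bottom-row=0; cleared 0 line(s) (total 0); column heights now [0 2 2 1 0], max=2
Drop 2: Z rot1 at col 2 lands with bottom-row=2; cleared 0 line(s) (total 0); column heights now [0 2 4 5 0], max=5
Drop 3: J rot1 at col 2 lands with bottom-row=4; cleared 0 line(s) (total 0); column heights now [0 2 7 7 0], max=7

Answer: .....
.....
.....
.....
..##.
..#..
..##.
..##.
..#..
.##..
..##.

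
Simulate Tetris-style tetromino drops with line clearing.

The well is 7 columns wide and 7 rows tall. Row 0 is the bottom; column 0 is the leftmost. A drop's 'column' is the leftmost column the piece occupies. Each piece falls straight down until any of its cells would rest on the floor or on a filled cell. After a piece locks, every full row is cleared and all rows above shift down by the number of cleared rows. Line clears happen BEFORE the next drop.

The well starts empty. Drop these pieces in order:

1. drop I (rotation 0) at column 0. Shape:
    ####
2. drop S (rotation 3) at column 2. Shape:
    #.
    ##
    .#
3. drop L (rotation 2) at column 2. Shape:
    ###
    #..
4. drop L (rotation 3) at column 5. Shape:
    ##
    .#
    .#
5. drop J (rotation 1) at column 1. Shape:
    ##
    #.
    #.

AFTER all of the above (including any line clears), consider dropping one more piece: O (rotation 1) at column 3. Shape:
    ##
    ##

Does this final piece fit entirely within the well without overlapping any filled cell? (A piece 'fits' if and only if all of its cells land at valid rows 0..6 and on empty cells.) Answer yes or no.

Drop 1: I rot0 at col 0 lands with bottom-row=0; cleared 0 line(s) (total 0); column heights now [1 1 1 1 0 0 0], max=1
Drop 2: S rot3 at col 2 lands with bottom-row=1; cleared 0 line(s) (total 0); column heights now [1 1 4 3 0 0 0], max=4
Drop 3: L rot2 at col 2 lands with bottom-row=4; cleared 0 line(s) (total 0); column heights now [1 1 6 6 6 0 0], max=6
Drop 4: L rot3 at col 5 lands with bottom-row=0; cleared 0 line(s) (total 0); column heights now [1 1 6 6 6 3 3], max=6
Drop 5: J rot1 at col 1 lands with bottom-row=4; cleared 0 line(s) (total 0); column heights now [1 7 7 6 6 3 3], max=7
Test piece O rot1 at col 3 (width 2): heights before test = [1 7 7 6 6 3 3]; fits = False

Answer: no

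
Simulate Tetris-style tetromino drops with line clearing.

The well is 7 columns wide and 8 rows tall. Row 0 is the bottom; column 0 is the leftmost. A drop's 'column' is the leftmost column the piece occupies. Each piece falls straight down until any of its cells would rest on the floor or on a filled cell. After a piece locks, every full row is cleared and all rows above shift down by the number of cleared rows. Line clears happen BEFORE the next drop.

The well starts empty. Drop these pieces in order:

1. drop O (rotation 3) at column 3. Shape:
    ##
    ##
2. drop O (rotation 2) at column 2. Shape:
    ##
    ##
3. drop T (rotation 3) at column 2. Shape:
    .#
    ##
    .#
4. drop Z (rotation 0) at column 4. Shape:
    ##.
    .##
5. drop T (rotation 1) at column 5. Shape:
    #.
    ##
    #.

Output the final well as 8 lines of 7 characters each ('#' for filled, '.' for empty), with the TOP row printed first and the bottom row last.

Answer: .......
...#...
..##.#.
...#.##
..##.#.
..####.
...####
...##..

Derivation:
Drop 1: O rot3 at col 3 lands with bottom-row=0; cleared 0 line(s) (total 0); column heights now [0 0 0 2 2 0 0], max=2
Drop 2: O rot2 at col 2 lands with bottom-row=2; cleared 0 line(s) (total 0); column heights now [0 0 4 4 2 0 0], max=4
Drop 3: T rot3 at col 2 lands with bottom-row=4; cleared 0 line(s) (total 0); column heights now [0 0 6 7 2 0 0], max=7
Drop 4: Z rot0 at col 4 lands with bottom-row=1; cleared 0 line(s) (total 0); column heights now [0 0 6 7 3 3 2], max=7
Drop 5: T rot1 at col 5 lands with bottom-row=3; cleared 0 line(s) (total 0); column heights now [0 0 6 7 3 6 5], max=7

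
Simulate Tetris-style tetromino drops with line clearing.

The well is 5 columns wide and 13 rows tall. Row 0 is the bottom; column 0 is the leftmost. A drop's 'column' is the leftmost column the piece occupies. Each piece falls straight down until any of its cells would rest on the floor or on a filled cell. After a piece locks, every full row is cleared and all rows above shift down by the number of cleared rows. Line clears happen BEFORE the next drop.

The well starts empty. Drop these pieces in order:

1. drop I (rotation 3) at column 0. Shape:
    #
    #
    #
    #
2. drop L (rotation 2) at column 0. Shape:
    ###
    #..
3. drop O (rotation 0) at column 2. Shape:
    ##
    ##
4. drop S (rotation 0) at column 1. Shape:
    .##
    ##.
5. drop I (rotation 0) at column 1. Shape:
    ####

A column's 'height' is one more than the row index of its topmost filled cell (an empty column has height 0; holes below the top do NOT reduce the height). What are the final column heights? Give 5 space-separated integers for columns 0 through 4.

Drop 1: I rot3 at col 0 lands with bottom-row=0; cleared 0 line(s) (total 0); column heights now [4 0 0 0 0], max=4
Drop 2: L rot2 at col 0 lands with bottom-row=4; cleared 0 line(s) (total 0); column heights now [6 6 6 0 0], max=6
Drop 3: O rot0 at col 2 lands with bottom-row=6; cleared 0 line(s) (total 0); column heights now [6 6 8 8 0], max=8
Drop 4: S rot0 at col 1 lands with bottom-row=8; cleared 0 line(s) (total 0); column heights now [6 9 10 10 0], max=10
Drop 5: I rot0 at col 1 lands with bottom-row=10; cleared 0 line(s) (total 0); column heights now [6 11 11 11 11], max=11

Answer: 6 11 11 11 11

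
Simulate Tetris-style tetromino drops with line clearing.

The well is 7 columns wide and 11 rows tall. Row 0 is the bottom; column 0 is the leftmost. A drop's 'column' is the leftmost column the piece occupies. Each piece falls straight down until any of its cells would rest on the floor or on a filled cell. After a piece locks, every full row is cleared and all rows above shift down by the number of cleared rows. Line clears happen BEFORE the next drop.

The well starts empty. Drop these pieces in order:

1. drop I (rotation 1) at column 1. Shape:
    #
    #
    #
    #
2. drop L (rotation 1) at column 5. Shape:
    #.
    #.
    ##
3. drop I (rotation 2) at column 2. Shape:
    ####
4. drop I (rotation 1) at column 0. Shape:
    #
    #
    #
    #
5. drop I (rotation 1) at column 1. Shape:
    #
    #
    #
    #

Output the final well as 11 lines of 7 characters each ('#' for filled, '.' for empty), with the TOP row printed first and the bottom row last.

Drop 1: I rot1 at col 1 lands with bottom-row=0; cleared 0 line(s) (total 0); column heights now [0 4 0 0 0 0 0], max=4
Drop 2: L rot1 at col 5 lands with bottom-row=0; cleared 0 line(s) (total 0); column heights now [0 4 0 0 0 3 1], max=4
Drop 3: I rot2 at col 2 lands with bottom-row=3; cleared 0 line(s) (total 0); column heights now [0 4 4 4 4 4 1], max=4
Drop 4: I rot1 at col 0 lands with bottom-row=0; cleared 0 line(s) (total 0); column heights now [4 4 4 4 4 4 1], max=4
Drop 5: I rot1 at col 1 lands with bottom-row=4; cleared 0 line(s) (total 0); column heights now [4 8 4 4 4 4 1], max=8

Answer: .......
.......
.......
.#.....
.#.....
.#.....
.#.....
######.
##...#.
##...#.
##...##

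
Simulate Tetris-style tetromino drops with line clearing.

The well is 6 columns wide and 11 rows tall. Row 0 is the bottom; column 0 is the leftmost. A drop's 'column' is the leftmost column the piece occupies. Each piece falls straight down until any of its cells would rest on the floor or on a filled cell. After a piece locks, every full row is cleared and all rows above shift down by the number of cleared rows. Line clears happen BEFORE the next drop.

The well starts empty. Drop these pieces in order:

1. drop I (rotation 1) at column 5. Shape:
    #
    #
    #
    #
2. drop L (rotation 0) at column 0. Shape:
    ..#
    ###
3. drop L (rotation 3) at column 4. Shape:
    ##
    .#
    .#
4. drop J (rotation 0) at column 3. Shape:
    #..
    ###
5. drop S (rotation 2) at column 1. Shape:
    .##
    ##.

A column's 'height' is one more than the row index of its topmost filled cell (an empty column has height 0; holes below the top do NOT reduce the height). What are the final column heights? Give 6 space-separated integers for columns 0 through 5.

Drop 1: I rot1 at col 5 lands with bottom-row=0; cleared 0 line(s) (total 0); column heights now [0 0 0 0 0 4], max=4
Drop 2: L rot0 at col 0 lands with bottom-row=0; cleared 0 line(s) (total 0); column heights now [1 1 2 0 0 4], max=4
Drop 3: L rot3 at col 4 lands with bottom-row=4; cleared 0 line(s) (total 0); column heights now [1 1 2 0 7 7], max=7
Drop 4: J rot0 at col 3 lands with bottom-row=7; cleared 0 line(s) (total 0); column heights now [1 1 2 9 8 8], max=9
Drop 5: S rot2 at col 1 lands with bottom-row=8; cleared 0 line(s) (total 0); column heights now [1 9 10 10 8 8], max=10

Answer: 1 9 10 10 8 8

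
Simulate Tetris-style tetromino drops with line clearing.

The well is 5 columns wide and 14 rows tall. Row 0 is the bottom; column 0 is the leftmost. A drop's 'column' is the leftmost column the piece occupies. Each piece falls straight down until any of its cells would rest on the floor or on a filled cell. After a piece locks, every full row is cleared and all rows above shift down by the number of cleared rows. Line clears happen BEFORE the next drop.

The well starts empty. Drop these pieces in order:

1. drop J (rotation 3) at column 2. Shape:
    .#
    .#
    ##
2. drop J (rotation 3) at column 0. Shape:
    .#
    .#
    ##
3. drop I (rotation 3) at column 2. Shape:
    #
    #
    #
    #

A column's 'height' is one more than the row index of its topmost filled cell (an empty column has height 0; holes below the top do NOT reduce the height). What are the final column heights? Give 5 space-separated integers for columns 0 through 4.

Drop 1: J rot3 at col 2 lands with bottom-row=0; cleared 0 line(s) (total 0); column heights now [0 0 1 3 0], max=3
Drop 2: J rot3 at col 0 lands with bottom-row=0; cleared 0 line(s) (total 0); column heights now [1 3 1 3 0], max=3
Drop 3: I rot3 at col 2 lands with bottom-row=1; cleared 0 line(s) (total 0); column heights now [1 3 5 3 0], max=5

Answer: 1 3 5 3 0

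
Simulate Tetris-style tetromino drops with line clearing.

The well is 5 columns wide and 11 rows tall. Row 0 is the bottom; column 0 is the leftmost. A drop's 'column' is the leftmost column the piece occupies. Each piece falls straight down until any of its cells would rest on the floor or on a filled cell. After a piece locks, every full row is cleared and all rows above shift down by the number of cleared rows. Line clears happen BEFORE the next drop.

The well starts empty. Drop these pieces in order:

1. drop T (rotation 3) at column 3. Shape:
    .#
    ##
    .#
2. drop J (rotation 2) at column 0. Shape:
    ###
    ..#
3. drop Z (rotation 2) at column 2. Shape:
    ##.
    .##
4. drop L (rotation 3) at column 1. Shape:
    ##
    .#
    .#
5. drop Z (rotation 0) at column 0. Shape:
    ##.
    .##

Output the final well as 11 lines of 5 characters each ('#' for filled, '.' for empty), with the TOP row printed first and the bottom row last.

Answer: .....
.....
##...
.##..
.##..
..#..
..#..
..##.
...##
....#
..#.#

Derivation:
Drop 1: T rot3 at col 3 lands with bottom-row=0; cleared 0 line(s) (total 0); column heights now [0 0 0 2 3], max=3
Drop 2: J rot2 at col 0 lands with bottom-row=0; cleared 1 line(s) (total 1); column heights now [0 0 1 0 2], max=2
Drop 3: Z rot2 at col 2 lands with bottom-row=2; cleared 0 line(s) (total 1); column heights now [0 0 4 4 3], max=4
Drop 4: L rot3 at col 1 lands with bottom-row=4; cleared 0 line(s) (total 1); column heights now [0 7 7 4 3], max=7
Drop 5: Z rot0 at col 0 lands with bottom-row=7; cleared 0 line(s) (total 1); column heights now [9 9 8 4 3], max=9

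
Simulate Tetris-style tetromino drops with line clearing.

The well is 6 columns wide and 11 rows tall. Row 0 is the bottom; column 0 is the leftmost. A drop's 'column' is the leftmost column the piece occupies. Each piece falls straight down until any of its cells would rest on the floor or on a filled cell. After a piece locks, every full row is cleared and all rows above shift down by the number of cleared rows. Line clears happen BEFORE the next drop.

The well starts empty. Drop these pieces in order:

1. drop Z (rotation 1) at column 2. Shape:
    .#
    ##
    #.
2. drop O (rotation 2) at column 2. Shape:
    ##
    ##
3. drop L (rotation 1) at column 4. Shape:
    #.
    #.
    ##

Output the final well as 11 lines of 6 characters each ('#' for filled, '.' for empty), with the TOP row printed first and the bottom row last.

Drop 1: Z rot1 at col 2 lands with bottom-row=0; cleared 0 line(s) (total 0); column heights now [0 0 2 3 0 0], max=3
Drop 2: O rot2 at col 2 lands with bottom-row=3; cleared 0 line(s) (total 0); column heights now [0 0 5 5 0 0], max=5
Drop 3: L rot1 at col 4 lands with bottom-row=0; cleared 0 line(s) (total 0); column heights now [0 0 5 5 3 1], max=5

Answer: ......
......
......
......
......
......
..##..
..##..
...##.
..###.
..#.##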